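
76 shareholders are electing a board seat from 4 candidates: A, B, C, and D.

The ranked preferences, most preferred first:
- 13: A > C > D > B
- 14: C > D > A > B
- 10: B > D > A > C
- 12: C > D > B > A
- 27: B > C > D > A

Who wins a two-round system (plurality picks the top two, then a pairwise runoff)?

Round 1 first-place votes: A 13, B 37, C 26, D 0. B and C advance.
Runoff: B is ranked above C on 37 ballots, C above B on 39.

C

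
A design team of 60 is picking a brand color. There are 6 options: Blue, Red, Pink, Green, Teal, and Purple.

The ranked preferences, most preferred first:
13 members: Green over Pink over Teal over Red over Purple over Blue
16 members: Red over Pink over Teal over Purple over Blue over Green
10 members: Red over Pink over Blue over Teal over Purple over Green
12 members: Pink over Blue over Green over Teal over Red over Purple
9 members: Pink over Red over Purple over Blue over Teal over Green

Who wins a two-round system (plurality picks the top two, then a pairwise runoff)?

Round 1 first-place votes: Blue 0, Red 26, Pink 21, Green 13, Teal 0, Purple 0. Red and Pink advance.
Runoff: Red is ranked above Pink on 26 ballots, Pink above Red on 34.

Pink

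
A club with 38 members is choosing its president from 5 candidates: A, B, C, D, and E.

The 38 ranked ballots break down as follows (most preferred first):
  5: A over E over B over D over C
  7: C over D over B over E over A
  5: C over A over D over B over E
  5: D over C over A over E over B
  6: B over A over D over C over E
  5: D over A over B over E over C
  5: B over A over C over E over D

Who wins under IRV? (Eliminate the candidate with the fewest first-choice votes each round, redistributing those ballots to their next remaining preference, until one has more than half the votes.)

Round 1: A 5, B 11, C 12, D 10, E 0. E eliminated.
Round 2: A 5, B 11, C 12, D 10. A eliminated.
Round 3: B 16, C 12, D 10. D eliminated.
Round 4: B 21, C 17. B has a majority (≥20).

B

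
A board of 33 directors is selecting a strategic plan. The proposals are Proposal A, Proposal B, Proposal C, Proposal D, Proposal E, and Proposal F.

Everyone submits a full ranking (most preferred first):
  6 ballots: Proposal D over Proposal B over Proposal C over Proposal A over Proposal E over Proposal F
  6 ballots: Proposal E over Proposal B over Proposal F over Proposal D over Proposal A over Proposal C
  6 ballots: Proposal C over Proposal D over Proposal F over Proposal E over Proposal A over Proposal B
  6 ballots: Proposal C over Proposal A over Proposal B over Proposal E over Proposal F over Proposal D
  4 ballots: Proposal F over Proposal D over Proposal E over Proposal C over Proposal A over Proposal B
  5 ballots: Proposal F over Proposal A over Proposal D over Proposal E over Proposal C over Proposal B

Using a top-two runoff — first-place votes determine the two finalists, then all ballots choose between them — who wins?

Proposal C

Round 1 first-place votes: Proposal A 0, Proposal B 0, Proposal C 12, Proposal D 6, Proposal E 6, Proposal F 9. Proposal C and Proposal F advance.
Runoff: Proposal C is ranked above Proposal F on 18 ballots, Proposal F above Proposal C on 15.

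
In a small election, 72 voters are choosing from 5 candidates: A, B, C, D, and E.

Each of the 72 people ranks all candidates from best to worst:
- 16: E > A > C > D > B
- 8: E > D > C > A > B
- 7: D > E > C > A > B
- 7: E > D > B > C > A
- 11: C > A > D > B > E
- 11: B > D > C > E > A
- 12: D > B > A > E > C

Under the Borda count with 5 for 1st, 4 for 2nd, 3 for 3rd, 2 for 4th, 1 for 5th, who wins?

D

A: 16×4 + 8×2 + 7×2 + 7×1 + 11×4 + 11×1 + 12×3 = 192
B: 16×1 + 8×1 + 7×1 + 7×3 + 11×2 + 11×5 + 12×4 = 177
C: 16×3 + 8×3 + 7×3 + 7×2 + 11×5 + 11×3 + 12×1 = 207
D: 16×2 + 8×4 + 7×5 + 7×4 + 11×3 + 11×4 + 12×5 = 264
E: 16×5 + 8×5 + 7×4 + 7×5 + 11×1 + 11×2 + 12×2 = 240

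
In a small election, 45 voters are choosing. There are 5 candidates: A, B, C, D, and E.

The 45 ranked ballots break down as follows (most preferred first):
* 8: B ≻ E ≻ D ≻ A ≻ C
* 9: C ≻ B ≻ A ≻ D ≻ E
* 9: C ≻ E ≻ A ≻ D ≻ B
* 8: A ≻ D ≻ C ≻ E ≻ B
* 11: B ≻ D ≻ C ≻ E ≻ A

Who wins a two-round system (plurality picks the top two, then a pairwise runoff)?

C

Round 1 first-place votes: A 8, B 19, C 18, D 0, E 0. B and C advance.
Runoff: B is ranked above C on 19 ballots, C above B on 26.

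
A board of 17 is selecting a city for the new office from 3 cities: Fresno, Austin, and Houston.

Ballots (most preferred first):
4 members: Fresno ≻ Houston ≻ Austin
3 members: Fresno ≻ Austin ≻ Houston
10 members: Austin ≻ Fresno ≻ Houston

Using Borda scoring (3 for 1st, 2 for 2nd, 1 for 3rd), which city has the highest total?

Fresno

Fresno: 4×3 + 3×3 + 10×2 = 41
Austin: 4×1 + 3×2 + 10×3 = 40
Houston: 4×2 + 3×1 + 10×1 = 21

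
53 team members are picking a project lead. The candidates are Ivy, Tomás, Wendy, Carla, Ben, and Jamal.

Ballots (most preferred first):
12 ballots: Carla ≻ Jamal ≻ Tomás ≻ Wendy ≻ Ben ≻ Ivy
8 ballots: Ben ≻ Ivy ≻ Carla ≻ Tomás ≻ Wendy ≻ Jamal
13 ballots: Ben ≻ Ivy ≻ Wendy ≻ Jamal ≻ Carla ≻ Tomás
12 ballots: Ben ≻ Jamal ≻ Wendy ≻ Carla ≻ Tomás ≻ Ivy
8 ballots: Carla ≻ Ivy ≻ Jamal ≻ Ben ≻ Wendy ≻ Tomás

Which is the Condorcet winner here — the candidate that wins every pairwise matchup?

Ben vs Ivy: 45–8
Ben vs Tomás: 41–12
Ben vs Wendy: 41–12
Ben vs Carla: 33–20
Ben vs Jamal: 33–20
Ben beats every other candidate.

Ben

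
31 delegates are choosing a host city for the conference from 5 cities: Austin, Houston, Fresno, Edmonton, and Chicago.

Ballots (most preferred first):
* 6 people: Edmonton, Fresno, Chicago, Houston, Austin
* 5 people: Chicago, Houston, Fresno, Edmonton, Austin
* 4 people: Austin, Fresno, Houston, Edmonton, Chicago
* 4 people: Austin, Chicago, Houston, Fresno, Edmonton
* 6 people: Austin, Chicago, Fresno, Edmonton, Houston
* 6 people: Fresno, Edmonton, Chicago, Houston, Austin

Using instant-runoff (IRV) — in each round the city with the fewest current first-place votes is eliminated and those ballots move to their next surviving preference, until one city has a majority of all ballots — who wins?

Round 1: Austin 14, Houston 0, Fresno 6, Edmonton 6, Chicago 5. Houston eliminated.
Round 2: Austin 14, Fresno 6, Edmonton 6, Chicago 5. Chicago eliminated.
Round 3: Austin 14, Fresno 11, Edmonton 6. Edmonton eliminated.
Round 4: Austin 14, Fresno 17. Fresno has a majority (≥16).

Fresno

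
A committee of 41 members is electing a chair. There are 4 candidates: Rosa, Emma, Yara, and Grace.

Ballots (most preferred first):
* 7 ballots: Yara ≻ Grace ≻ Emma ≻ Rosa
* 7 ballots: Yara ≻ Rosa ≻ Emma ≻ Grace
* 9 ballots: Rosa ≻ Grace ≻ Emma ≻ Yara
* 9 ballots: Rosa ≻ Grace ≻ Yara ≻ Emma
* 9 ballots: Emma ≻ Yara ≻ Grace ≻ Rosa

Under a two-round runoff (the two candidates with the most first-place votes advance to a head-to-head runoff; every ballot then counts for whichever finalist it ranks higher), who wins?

Yara

Round 1 first-place votes: Rosa 18, Emma 9, Yara 14, Grace 0. Rosa and Yara advance.
Runoff: Rosa is ranked above Yara on 18 ballots, Yara above Rosa on 23.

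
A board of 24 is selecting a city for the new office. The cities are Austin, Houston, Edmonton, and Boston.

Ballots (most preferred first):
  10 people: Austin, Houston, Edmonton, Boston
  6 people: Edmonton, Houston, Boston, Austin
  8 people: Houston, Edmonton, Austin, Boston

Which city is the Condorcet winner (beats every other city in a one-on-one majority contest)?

Houston vs Austin: 14–10
Houston vs Edmonton: 18–6
Houston vs Boston: 24–0
Houston beats every other city.

Houston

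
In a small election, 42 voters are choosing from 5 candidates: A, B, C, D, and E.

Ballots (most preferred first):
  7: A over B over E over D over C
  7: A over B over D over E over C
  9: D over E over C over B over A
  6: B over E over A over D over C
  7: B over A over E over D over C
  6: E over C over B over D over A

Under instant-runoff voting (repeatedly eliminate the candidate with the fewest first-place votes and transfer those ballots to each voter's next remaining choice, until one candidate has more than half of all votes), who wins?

B

Round 1: A 14, B 13, C 0, D 9, E 6. C eliminated.
Round 2: A 14, B 13, D 9, E 6. E eliminated.
Round 3: A 14, B 19, D 9. D eliminated.
Round 4: A 14, B 28. B has a majority (≥22).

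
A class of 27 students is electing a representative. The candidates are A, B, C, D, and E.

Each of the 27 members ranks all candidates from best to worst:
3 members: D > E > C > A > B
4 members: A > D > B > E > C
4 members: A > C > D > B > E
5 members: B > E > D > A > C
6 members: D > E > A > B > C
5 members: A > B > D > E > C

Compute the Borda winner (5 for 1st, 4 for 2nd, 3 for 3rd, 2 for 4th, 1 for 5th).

A: 3×2 + 4×5 + 4×5 + 5×2 + 6×3 + 5×5 = 99
B: 3×1 + 4×3 + 4×2 + 5×5 + 6×2 + 5×4 = 80
C: 3×3 + 4×1 + 4×4 + 5×1 + 6×1 + 5×1 = 45
D: 3×5 + 4×4 + 4×3 + 5×3 + 6×5 + 5×3 = 103
E: 3×4 + 4×2 + 4×1 + 5×4 + 6×4 + 5×2 = 78

D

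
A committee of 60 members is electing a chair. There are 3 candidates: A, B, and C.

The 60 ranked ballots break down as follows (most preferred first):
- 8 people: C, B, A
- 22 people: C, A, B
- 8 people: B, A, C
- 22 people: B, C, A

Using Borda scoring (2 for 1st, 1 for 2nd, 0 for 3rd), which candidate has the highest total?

C

A: 8×0 + 22×1 + 8×1 + 22×0 = 30
B: 8×1 + 22×0 + 8×2 + 22×2 = 68
C: 8×2 + 22×2 + 8×0 + 22×1 = 82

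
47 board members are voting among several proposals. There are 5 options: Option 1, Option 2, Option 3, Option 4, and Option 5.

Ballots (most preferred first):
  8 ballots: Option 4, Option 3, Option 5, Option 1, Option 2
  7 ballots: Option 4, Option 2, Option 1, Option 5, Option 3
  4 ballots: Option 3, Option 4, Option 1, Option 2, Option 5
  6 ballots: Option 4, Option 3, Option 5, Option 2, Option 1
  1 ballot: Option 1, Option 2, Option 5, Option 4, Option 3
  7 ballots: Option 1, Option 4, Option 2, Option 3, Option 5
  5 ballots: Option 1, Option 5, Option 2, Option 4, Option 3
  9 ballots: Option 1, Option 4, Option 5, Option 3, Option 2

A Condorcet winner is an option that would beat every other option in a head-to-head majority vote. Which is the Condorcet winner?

Option 4

Option 4 vs Option 1: 25–22
Option 4 vs Option 2: 41–6
Option 4 vs Option 3: 43–4
Option 4 vs Option 5: 41–6
Option 4 beats every other option.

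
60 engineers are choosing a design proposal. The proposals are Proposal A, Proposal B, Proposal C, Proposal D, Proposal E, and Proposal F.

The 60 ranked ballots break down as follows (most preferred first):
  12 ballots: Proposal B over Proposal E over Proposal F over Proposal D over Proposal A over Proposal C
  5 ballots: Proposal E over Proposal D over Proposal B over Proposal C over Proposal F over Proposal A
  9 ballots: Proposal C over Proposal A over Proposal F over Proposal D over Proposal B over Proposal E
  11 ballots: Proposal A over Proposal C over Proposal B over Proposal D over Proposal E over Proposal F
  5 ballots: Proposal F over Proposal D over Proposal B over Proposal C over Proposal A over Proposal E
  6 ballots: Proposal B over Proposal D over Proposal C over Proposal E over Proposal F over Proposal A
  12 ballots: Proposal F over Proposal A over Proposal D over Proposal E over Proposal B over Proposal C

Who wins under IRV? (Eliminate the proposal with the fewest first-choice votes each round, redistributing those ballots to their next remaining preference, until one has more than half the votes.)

Proposal A

Round 1: Proposal A 11, Proposal B 18, Proposal C 9, Proposal D 0, Proposal E 5, Proposal F 17. Proposal D eliminated.
Round 2: Proposal A 11, Proposal B 18, Proposal C 9, Proposal E 5, Proposal F 17. Proposal E eliminated.
Round 3: Proposal A 11, Proposal B 23, Proposal C 9, Proposal F 17. Proposal C eliminated.
Round 4: Proposal A 20, Proposal B 23, Proposal F 17. Proposal F eliminated.
Round 5: Proposal A 32, Proposal B 28. Proposal A has a majority (≥31).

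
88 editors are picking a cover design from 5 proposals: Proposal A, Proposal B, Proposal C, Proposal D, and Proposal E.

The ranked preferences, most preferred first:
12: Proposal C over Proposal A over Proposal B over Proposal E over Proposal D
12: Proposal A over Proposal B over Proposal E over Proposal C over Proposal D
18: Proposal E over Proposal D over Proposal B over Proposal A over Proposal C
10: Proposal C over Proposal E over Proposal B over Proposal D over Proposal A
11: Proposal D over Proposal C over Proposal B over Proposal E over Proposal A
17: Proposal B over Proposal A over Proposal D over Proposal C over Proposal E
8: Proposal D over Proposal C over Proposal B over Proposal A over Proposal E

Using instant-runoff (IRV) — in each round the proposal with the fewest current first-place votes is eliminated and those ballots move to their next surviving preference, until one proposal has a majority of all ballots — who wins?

Proposal B

Round 1: Proposal A 12, Proposal B 17, Proposal C 22, Proposal D 19, Proposal E 18. Proposal A eliminated.
Round 2: Proposal B 29, Proposal C 22, Proposal D 19, Proposal E 18. Proposal E eliminated.
Round 3: Proposal B 29, Proposal C 22, Proposal D 37. Proposal C eliminated.
Round 4: Proposal B 51, Proposal D 37. Proposal B has a majority (≥45).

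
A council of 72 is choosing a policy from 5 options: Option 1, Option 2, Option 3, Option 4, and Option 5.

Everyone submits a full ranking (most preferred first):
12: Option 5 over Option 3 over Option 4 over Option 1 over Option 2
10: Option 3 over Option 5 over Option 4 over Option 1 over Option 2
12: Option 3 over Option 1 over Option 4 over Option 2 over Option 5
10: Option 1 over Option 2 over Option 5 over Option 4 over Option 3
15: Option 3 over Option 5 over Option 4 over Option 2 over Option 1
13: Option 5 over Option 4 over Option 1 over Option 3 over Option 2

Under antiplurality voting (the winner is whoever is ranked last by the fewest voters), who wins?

Option 4

Last-place votes: Option 1 15, Option 2 35, Option 3 10, Option 4 0, Option 5 12.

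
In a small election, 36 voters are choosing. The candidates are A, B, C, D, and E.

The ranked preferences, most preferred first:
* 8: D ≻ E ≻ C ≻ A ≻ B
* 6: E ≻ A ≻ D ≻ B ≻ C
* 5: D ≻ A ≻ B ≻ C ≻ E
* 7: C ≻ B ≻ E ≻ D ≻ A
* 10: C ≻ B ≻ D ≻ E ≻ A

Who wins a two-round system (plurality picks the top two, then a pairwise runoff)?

Round 1 first-place votes: A 0, B 0, C 17, D 13, E 6. C and D advance.
Runoff: C is ranked above D on 17 ballots, D above C on 19.

D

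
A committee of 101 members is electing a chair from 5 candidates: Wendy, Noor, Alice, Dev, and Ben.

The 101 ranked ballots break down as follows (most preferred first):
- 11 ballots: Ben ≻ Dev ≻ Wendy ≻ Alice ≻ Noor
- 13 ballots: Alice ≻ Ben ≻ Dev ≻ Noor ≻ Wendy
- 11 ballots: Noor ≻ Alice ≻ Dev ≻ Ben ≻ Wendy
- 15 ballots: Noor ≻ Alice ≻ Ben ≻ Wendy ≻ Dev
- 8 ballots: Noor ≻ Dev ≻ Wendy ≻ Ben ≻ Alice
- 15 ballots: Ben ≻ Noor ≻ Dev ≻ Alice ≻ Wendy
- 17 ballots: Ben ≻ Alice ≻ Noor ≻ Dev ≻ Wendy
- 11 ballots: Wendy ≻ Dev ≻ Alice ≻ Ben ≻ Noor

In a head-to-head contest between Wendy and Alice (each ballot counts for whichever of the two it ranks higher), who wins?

Wendy is ranked above Alice on 30 ballots; Alice above Wendy on 71.

Alice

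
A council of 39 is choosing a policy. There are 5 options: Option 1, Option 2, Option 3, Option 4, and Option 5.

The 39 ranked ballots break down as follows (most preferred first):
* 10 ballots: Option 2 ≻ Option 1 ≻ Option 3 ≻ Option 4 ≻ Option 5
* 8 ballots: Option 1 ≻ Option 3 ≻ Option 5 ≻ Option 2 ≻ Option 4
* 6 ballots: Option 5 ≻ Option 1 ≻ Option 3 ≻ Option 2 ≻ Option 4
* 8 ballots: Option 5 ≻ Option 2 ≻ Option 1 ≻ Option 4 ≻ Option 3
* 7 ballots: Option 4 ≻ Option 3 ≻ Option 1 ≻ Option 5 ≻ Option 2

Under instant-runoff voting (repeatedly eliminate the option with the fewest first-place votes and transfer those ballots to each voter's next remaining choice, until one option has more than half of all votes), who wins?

Option 1

Round 1: Option 1 8, Option 2 10, Option 3 0, Option 4 7, Option 5 14. Option 3 eliminated.
Round 2: Option 1 8, Option 2 10, Option 4 7, Option 5 14. Option 4 eliminated.
Round 3: Option 1 15, Option 2 10, Option 5 14. Option 2 eliminated.
Round 4: Option 1 25, Option 5 14. Option 1 has a majority (≥20).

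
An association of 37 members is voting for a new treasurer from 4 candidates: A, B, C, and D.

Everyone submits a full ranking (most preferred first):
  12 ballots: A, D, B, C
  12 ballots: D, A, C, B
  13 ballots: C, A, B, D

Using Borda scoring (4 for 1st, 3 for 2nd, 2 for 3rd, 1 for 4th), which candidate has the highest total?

A: 12×4 + 12×3 + 13×3 = 123
B: 12×2 + 12×1 + 13×2 = 62
C: 12×1 + 12×2 + 13×4 = 88
D: 12×3 + 12×4 + 13×1 = 97

A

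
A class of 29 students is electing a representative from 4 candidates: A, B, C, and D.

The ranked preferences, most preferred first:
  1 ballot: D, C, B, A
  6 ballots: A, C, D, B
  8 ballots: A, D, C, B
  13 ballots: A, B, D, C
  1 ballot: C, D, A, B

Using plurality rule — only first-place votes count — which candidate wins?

First-place votes: A 27, B 0, C 1, D 1.

A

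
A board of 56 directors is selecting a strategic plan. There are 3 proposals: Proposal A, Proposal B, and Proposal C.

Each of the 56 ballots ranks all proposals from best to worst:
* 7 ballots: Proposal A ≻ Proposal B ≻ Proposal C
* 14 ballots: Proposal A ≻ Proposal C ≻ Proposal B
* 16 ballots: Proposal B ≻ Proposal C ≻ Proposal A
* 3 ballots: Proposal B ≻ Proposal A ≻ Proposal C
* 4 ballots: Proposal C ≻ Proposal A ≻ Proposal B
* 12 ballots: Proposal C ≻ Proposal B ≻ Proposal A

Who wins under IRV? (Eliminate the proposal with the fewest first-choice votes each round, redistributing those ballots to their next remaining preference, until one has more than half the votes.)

Round 1: Proposal A 21, Proposal B 19, Proposal C 16. Proposal C eliminated.
Round 2: Proposal A 25, Proposal B 31. Proposal B has a majority (≥29).

Proposal B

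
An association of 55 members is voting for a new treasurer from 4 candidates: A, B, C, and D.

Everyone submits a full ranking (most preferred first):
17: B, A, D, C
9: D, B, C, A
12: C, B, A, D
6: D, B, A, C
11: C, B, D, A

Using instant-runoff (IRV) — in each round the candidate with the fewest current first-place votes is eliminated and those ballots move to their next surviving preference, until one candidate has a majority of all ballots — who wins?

Round 1: A 0, B 17, C 23, D 15. A eliminated.
Round 2: B 17, C 23, D 15. D eliminated.
Round 3: B 32, C 23. B has a majority (≥28).

B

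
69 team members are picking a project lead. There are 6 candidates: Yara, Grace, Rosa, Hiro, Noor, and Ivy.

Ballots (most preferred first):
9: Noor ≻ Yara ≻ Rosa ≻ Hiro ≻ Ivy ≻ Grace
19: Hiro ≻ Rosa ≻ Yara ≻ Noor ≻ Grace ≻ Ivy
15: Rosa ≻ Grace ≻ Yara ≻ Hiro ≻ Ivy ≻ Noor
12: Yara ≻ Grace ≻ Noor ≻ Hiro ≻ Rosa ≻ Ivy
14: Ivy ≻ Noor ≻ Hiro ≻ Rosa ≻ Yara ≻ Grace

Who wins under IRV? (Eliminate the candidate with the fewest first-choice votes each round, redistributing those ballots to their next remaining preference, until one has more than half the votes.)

Round 1: Yara 12, Grace 0, Rosa 15, Hiro 19, Noor 9, Ivy 14. Grace eliminated.
Round 2: Yara 12, Rosa 15, Hiro 19, Noor 9, Ivy 14. Noor eliminated.
Round 3: Yara 21, Rosa 15, Hiro 19, Ivy 14. Ivy eliminated.
Round 4: Yara 21, Rosa 15, Hiro 33. Rosa eliminated.
Round 5: Yara 36, Hiro 33. Yara has a majority (≥35).

Yara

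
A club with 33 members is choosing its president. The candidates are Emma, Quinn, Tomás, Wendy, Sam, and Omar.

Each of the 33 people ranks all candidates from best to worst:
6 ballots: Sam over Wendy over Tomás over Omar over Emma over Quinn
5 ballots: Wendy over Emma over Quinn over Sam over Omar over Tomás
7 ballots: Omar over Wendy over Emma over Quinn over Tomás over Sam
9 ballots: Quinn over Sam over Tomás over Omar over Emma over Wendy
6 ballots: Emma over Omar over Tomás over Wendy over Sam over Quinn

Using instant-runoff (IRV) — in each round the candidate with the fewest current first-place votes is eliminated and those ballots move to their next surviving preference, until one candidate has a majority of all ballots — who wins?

Omar

Round 1: Emma 6, Quinn 9, Tomás 0, Wendy 5, Sam 6, Omar 7. Tomás eliminated.
Round 2: Emma 6, Quinn 9, Wendy 5, Sam 6, Omar 7. Wendy eliminated.
Round 3: Emma 11, Quinn 9, Sam 6, Omar 7. Sam eliminated.
Round 4: Emma 11, Quinn 9, Omar 13. Quinn eliminated.
Round 5: Emma 11, Omar 22. Omar has a majority (≥17).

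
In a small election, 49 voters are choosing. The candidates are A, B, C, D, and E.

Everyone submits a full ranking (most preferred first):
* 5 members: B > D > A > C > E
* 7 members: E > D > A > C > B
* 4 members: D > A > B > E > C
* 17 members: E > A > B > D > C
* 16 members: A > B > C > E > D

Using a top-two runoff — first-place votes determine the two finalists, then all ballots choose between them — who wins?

Round 1 first-place votes: A 16, B 5, C 0, D 4, E 24. E and A advance.
Runoff: E is ranked above A on 24 ballots, A above E on 25.

A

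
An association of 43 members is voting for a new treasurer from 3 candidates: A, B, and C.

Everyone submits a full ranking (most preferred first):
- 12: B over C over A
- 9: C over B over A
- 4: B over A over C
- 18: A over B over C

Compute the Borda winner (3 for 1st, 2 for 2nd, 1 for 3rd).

A: 12×1 + 9×1 + 4×2 + 18×3 = 83
B: 12×3 + 9×2 + 4×3 + 18×2 = 102
C: 12×2 + 9×3 + 4×1 + 18×1 = 73

B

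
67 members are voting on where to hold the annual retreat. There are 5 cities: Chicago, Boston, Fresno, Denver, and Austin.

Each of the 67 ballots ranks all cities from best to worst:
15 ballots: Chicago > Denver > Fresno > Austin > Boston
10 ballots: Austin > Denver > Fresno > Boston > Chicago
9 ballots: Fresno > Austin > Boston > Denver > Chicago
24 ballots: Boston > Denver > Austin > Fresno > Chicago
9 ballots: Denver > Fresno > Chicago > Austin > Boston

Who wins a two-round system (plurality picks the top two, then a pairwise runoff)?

Round 1 first-place votes: Chicago 15, Boston 24, Fresno 9, Denver 9, Austin 10. Boston and Chicago advance.
Runoff: Boston is ranked above Chicago on 43 ballots, Chicago above Boston on 24.

Boston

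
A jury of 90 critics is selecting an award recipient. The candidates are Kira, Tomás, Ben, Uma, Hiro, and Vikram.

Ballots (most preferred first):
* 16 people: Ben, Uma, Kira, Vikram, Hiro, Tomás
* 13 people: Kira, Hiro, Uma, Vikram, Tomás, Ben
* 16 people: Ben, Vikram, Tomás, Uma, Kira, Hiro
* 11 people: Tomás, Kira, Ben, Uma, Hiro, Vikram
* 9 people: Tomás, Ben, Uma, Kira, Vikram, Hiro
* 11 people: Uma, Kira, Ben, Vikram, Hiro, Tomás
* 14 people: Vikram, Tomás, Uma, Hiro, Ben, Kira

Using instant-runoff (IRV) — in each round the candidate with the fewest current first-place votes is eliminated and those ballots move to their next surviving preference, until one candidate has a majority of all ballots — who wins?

Round 1: Kira 13, Tomás 20, Ben 32, Uma 11, Hiro 0, Vikram 14. Hiro eliminated.
Round 2: Kira 13, Tomás 20, Ben 32, Uma 11, Vikram 14. Uma eliminated.
Round 3: Kira 24, Tomás 20, Ben 32, Vikram 14. Vikram eliminated.
Round 4: Kira 24, Tomás 34, Ben 32. Kira eliminated.
Round 5: Tomás 47, Ben 43. Tomás has a majority (≥46).

Tomás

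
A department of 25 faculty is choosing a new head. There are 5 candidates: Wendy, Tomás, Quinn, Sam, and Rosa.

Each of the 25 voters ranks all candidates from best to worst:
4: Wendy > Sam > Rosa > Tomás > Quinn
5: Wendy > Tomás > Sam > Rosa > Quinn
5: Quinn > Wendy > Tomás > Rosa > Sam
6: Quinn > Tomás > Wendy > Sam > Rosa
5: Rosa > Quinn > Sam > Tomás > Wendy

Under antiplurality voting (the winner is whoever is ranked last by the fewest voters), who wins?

Last-place votes: Wendy 5, Tomás 0, Quinn 9, Sam 5, Rosa 6.

Tomás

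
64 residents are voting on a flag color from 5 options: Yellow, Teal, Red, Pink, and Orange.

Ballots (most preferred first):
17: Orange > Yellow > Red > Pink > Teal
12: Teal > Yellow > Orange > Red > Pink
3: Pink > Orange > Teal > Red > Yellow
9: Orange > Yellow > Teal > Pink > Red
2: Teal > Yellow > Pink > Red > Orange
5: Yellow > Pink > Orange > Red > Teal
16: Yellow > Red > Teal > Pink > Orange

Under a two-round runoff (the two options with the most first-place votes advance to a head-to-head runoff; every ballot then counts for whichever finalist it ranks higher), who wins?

Yellow

Round 1 first-place votes: Yellow 21, Teal 14, Red 0, Pink 3, Orange 26. Orange and Yellow advance.
Runoff: Orange is ranked above Yellow on 29 ballots, Yellow above Orange on 35.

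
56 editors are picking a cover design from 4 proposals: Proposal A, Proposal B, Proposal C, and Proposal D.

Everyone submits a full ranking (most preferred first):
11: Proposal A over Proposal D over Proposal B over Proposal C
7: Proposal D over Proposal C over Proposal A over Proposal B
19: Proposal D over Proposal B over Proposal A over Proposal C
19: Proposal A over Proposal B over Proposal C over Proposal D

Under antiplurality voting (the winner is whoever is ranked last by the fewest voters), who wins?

Proposal A

Last-place votes: Proposal A 0, Proposal B 7, Proposal C 30, Proposal D 19.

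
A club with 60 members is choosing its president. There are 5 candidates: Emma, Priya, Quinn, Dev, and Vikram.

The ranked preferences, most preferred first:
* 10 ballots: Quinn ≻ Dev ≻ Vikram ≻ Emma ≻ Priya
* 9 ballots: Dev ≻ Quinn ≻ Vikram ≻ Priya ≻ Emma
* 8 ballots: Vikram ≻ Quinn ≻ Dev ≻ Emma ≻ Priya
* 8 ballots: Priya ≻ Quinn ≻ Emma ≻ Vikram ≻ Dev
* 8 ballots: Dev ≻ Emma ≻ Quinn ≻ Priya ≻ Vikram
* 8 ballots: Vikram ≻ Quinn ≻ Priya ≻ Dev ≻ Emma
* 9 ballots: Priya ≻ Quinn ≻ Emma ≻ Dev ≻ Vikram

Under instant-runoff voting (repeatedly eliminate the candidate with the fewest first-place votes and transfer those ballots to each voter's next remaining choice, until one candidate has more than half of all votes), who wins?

Dev

Round 1: Emma 0, Priya 17, Quinn 10, Dev 17, Vikram 16. Emma eliminated.
Round 2: Priya 17, Quinn 10, Dev 17, Vikram 16. Quinn eliminated.
Round 3: Priya 17, Dev 27, Vikram 16. Vikram eliminated.
Round 4: Priya 25, Dev 35. Dev has a majority (≥31).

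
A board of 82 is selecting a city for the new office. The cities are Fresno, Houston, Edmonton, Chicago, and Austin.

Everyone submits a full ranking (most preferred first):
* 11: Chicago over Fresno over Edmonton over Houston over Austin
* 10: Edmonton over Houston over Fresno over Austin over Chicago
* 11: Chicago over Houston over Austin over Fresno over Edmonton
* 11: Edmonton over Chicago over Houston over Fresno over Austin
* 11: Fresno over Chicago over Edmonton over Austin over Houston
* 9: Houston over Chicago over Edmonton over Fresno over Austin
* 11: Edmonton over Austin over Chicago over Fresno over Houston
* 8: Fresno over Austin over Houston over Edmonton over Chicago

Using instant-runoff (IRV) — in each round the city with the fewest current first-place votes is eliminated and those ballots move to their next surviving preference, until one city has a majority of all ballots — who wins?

Chicago

Round 1: Fresno 19, Houston 9, Edmonton 32, Chicago 22, Austin 0. Austin eliminated.
Round 2: Fresno 19, Houston 9, Edmonton 32, Chicago 22. Houston eliminated.
Round 3: Fresno 19, Edmonton 32, Chicago 31. Fresno eliminated.
Round 4: Edmonton 40, Chicago 42. Chicago has a majority (≥42).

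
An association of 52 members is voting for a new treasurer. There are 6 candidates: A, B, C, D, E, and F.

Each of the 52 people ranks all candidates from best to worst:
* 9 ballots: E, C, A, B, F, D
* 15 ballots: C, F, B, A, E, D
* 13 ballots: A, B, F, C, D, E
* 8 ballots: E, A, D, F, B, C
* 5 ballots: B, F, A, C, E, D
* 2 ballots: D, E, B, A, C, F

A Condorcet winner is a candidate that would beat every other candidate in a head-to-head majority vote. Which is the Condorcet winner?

A

A vs B: 30–22
A vs C: 28–24
A vs D: 50–2
A vs E: 33–19
A vs F: 32–20
A beats every other candidate.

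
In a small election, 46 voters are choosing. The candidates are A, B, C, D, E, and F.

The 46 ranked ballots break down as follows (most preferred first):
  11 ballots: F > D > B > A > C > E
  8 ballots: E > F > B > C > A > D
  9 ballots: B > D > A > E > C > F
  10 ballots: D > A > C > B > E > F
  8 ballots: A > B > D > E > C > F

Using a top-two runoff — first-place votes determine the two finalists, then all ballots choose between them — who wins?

D

Round 1 first-place votes: A 8, B 9, C 0, D 10, E 8, F 11. F and D advance.
Runoff: F is ranked above D on 19 ballots, D above F on 27.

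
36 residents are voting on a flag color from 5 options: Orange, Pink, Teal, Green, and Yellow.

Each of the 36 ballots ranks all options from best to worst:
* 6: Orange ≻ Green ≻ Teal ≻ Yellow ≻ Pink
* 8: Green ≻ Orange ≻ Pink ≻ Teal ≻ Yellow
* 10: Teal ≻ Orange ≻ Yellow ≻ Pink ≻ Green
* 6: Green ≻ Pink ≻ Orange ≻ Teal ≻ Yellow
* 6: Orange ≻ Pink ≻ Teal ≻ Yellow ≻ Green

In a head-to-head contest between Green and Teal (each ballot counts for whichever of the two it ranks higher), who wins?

Green is ranked above Teal on 20 ballots; Teal above Green on 16.

Green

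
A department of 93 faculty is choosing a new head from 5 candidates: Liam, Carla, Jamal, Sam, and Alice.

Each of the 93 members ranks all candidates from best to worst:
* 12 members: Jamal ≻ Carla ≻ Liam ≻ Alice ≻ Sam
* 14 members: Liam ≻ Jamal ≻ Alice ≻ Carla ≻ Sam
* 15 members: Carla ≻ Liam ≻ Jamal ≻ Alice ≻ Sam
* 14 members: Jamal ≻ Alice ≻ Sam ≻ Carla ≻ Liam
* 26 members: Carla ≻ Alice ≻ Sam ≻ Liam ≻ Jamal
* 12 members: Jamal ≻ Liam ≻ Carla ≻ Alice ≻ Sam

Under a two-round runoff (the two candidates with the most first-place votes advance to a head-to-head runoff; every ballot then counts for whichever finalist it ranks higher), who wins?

Jamal

Round 1 first-place votes: Liam 14, Carla 41, Jamal 38, Sam 0, Alice 0. Carla and Jamal advance.
Runoff: Carla is ranked above Jamal on 41 ballots, Jamal above Carla on 52.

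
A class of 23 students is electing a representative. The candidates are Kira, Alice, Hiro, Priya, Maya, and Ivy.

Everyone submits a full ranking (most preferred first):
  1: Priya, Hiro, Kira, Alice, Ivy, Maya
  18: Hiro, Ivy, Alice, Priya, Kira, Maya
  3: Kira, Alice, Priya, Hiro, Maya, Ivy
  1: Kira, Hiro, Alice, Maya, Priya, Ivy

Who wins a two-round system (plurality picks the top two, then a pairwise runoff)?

Round 1 first-place votes: Kira 4, Alice 0, Hiro 18, Priya 1, Maya 0, Ivy 0. Hiro and Kira advance.
Runoff: Hiro is ranked above Kira on 19 ballots, Kira above Hiro on 4.

Hiro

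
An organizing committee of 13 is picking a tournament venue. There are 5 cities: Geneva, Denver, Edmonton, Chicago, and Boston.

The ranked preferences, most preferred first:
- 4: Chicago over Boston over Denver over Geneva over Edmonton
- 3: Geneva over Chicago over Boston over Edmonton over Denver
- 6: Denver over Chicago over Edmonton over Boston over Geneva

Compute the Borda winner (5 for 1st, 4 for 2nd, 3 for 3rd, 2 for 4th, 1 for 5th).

Chicago

Geneva: 4×2 + 3×5 + 6×1 = 29
Denver: 4×3 + 3×1 + 6×5 = 45
Edmonton: 4×1 + 3×2 + 6×3 = 28
Chicago: 4×5 + 3×4 + 6×4 = 56
Boston: 4×4 + 3×3 + 6×2 = 37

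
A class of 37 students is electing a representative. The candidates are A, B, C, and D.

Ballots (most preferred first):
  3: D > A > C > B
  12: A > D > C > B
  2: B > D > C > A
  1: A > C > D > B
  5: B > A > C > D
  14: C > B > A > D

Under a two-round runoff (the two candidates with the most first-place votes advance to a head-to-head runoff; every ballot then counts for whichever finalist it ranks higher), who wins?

A

Round 1 first-place votes: A 13, B 7, C 14, D 3. C and A advance.
Runoff: C is ranked above A on 16 ballots, A above C on 21.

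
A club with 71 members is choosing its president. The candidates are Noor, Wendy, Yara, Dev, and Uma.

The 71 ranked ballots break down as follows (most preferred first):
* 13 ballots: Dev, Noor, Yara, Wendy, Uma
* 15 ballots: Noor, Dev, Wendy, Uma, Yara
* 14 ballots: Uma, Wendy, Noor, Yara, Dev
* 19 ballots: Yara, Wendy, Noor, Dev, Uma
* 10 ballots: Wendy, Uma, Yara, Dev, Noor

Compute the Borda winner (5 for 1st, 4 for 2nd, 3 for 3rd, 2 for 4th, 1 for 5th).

Noor: 13×4 + 15×5 + 14×3 + 19×3 + 10×1 = 236
Wendy: 13×2 + 15×3 + 14×4 + 19×4 + 10×5 = 253
Yara: 13×3 + 15×1 + 14×2 + 19×5 + 10×3 = 207
Dev: 13×5 + 15×4 + 14×1 + 19×2 + 10×2 = 197
Uma: 13×1 + 15×2 + 14×5 + 19×1 + 10×4 = 172

Wendy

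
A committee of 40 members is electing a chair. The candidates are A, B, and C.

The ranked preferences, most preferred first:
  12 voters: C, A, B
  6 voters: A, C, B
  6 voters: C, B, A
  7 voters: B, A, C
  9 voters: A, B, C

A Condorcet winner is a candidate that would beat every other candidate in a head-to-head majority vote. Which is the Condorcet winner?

A vs B: 27–13
A vs C: 22–18
A beats every other candidate.

A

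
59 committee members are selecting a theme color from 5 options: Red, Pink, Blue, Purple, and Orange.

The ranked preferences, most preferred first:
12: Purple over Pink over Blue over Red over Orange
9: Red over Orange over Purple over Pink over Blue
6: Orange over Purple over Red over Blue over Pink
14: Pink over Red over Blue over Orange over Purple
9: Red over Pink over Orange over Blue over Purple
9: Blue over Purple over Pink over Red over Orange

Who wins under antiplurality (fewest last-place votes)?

Red

Last-place votes: Red 0, Pink 6, Blue 9, Purple 23, Orange 21.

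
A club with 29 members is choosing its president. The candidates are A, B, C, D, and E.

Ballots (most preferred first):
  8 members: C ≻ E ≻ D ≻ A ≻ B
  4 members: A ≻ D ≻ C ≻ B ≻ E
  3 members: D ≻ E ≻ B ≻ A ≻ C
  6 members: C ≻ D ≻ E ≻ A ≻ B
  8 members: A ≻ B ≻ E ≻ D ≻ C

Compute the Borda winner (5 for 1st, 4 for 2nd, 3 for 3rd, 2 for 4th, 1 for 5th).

A: 8×2 + 4×5 + 3×2 + 6×2 + 8×5 = 94
B: 8×1 + 4×2 + 3×3 + 6×1 + 8×4 = 63
C: 8×5 + 4×3 + 3×1 + 6×5 + 8×1 = 93
D: 8×3 + 4×4 + 3×5 + 6×4 + 8×2 = 95
E: 8×4 + 4×1 + 3×4 + 6×3 + 8×3 = 90

D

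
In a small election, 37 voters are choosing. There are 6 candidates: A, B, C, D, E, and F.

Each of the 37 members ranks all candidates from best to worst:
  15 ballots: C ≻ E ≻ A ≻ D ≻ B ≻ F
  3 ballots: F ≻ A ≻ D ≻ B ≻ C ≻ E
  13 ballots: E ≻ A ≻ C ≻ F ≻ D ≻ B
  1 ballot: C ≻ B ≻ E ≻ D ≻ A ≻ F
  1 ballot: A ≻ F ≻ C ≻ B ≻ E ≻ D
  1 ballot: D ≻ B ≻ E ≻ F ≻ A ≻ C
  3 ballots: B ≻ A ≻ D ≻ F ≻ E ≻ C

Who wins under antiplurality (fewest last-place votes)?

Last-place votes: A 0, B 13, C 4, D 1, E 3, F 16.

A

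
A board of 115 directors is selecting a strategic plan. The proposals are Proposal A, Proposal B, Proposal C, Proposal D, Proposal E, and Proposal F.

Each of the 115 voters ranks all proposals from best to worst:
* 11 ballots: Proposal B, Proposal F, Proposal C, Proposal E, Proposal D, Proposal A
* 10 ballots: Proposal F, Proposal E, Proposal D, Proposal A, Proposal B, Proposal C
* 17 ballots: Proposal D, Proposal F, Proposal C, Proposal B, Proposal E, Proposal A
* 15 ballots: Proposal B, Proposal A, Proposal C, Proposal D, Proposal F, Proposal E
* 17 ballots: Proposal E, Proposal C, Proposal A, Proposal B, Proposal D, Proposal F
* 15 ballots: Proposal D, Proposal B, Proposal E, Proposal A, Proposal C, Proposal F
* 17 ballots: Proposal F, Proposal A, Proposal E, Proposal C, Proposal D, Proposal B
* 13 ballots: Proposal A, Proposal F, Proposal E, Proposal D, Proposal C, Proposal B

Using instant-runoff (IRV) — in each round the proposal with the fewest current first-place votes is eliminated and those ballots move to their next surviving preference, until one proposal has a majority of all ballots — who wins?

Round 1: Proposal A 13, Proposal B 26, Proposal C 0, Proposal D 32, Proposal E 17, Proposal F 27. Proposal C eliminated.
Round 2: Proposal A 13, Proposal B 26, Proposal D 32, Proposal E 17, Proposal F 27. Proposal A eliminated.
Round 3: Proposal B 26, Proposal D 32, Proposal E 17, Proposal F 40. Proposal E eliminated.
Round 4: Proposal B 43, Proposal D 32, Proposal F 40. Proposal D eliminated.
Round 5: Proposal B 58, Proposal F 57. Proposal B has a majority (≥58).

Proposal B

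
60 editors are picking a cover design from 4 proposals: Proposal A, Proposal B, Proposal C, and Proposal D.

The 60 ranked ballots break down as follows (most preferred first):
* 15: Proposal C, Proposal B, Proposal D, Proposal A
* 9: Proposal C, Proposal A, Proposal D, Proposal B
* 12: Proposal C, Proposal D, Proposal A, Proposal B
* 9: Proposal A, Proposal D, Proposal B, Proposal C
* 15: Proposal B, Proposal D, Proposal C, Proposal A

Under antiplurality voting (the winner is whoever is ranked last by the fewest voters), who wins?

Proposal D

Last-place votes: Proposal A 30, Proposal B 21, Proposal C 9, Proposal D 0.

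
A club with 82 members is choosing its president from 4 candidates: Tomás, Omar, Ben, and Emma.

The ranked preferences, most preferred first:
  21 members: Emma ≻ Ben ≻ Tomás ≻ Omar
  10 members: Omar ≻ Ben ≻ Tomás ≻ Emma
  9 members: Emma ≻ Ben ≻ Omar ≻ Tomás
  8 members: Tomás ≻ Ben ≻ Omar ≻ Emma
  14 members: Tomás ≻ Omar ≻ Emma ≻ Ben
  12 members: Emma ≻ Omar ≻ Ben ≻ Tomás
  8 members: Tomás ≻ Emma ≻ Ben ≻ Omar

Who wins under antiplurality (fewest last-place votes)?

Ben

Last-place votes: Tomás 21, Omar 29, Ben 14, Emma 18.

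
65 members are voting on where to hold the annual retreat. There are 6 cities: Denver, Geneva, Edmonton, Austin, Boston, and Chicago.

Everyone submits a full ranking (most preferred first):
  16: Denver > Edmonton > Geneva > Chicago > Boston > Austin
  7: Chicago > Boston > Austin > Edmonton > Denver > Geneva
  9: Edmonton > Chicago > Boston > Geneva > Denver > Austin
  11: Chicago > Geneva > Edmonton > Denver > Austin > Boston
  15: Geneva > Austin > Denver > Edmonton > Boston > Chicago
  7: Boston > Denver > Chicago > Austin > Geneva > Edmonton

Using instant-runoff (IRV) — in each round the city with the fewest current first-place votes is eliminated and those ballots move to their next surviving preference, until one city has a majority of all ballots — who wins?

Round 1: Denver 16, Geneva 15, Edmonton 9, Austin 0, Boston 7, Chicago 18. Austin eliminated.
Round 2: Denver 16, Geneva 15, Edmonton 9, Boston 7, Chicago 18. Boston eliminated.
Round 3: Denver 23, Geneva 15, Edmonton 9, Chicago 18. Edmonton eliminated.
Round 4: Denver 23, Geneva 15, Chicago 27. Geneva eliminated.
Round 5: Denver 38, Chicago 27. Denver has a majority (≥33).

Denver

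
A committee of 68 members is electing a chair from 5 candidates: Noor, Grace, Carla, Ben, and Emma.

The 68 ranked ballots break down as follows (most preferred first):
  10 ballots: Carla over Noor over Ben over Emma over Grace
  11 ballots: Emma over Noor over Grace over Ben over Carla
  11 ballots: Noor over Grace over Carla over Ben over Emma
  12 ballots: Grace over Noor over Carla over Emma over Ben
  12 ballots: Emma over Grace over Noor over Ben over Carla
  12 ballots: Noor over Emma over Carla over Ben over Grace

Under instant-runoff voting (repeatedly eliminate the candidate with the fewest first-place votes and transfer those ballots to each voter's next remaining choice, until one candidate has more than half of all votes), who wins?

Noor

Round 1: Noor 23, Grace 12, Carla 10, Ben 0, Emma 23. Ben eliminated.
Round 2: Noor 23, Grace 12, Carla 10, Emma 23. Carla eliminated.
Round 3: Noor 33, Grace 12, Emma 23. Grace eliminated.
Round 4: Noor 45, Emma 23. Noor has a majority (≥35).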